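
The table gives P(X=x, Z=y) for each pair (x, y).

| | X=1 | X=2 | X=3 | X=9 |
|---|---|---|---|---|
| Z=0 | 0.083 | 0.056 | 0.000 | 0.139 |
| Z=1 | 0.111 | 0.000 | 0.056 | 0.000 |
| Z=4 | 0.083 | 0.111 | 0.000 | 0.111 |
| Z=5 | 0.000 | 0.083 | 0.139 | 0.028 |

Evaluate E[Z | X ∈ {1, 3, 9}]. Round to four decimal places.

2.3707

P(X ∈ {1, 3, 9}) = 0.750.
Σ Z·P over the event = 0·(0.083) + 1·(0.111) + 4·(0.083) + 1·(0.056) + 5·(0.139) + 0·(0.139) + 4·(0.111) + 5·(0.028) = 1.778.
E[Z | X ∈ {1, 3, 9}] = (1.778) / (0.750) = 2.3707.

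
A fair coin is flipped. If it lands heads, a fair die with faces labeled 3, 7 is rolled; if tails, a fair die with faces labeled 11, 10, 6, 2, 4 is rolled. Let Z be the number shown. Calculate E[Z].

E[Z | heads] = (3+7)/2 = 5.
E[Z | tails] = (11+10+6+2+4)/5 = 33/5.
By the law of total expectation,
E[Z] = (1/2)·(5) + (1/2)·(33/5) = 29/5.

29/5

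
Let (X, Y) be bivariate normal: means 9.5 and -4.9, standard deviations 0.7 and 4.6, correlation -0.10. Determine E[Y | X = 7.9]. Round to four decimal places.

-3.8486

E[Y | X=x] = μ_Y + ρ(σ_Y/σ_X)(x − μ_X) for jointly normal variables.
E[Y | X=7.9] = -4.9 + (-0.10)·(4.6/0.7)·(7.9 − (9.5)) = -4.9 + (-0.65714)·(-1.6) = -3.8486.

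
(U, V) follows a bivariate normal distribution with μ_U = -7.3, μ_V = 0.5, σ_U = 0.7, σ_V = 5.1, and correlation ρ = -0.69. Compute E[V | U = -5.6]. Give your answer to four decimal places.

-8.0461

The regression of V on U has slope ρ·σ_V/σ_U and passes through (μ_U, μ_V).
E[V | U=-5.6] = 0.5 + (-0.69)·(5.1/0.7)·(-5.6 − (-7.3)) = 0.5 + (-5.0271)·(1.7) = -8.0461.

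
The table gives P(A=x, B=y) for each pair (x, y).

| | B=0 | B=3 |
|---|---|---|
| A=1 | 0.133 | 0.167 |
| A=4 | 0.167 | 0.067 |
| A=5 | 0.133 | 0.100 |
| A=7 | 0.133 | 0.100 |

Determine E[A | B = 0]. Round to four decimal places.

P(B = 0) = 0.566.
Σ A·P over the event = 1·(0.133) + 4·(0.167) + 5·(0.133) + 7·(0.133) = 2.397.
E[A | B = 0] = (2.397) / (0.566) = 4.2350.

4.2350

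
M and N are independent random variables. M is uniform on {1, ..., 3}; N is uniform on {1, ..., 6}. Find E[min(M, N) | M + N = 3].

1

Outcomes with M + N = 3: (1,2), (2,1), each with probability 1/18.
E[min(M, N) | M + N = 3] = (1 + 1) / 2 = 1.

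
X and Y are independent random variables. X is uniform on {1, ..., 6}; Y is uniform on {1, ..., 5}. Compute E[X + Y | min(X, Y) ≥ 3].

17/2

P(min(X, Y) ≥ 3) = 2/5.
Summing (X+Y)·P(x,y) over outcomes with min(X, Y) ≥ 3 gives 17/5.
E[X + Y | min(X, Y) ≥ 3] = (17/5) / (2/5) = 17/2.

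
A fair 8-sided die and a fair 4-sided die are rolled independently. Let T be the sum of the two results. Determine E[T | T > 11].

12

P(T > 11) = 1/32.
Σ over the event: 12·1/32 = 3/8.
E[T | T > 11] = (3/8) / (1/32) = 12.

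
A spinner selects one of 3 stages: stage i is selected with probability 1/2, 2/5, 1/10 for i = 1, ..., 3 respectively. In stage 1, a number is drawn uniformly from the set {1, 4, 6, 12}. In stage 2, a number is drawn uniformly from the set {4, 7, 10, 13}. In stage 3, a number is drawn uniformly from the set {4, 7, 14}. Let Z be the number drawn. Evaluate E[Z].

853/120

E[Z | stage 1] = (1+4+6+12)/4 = 23/4.
E[Z | stage 2] = (4+7+10+13)/4 = 17/2.
E[Z | stage 3] = (4+7+14)/3 = 25/3.
By the law of total expectation,
E[Z] = (1/2)·(23/4) + (2/5)·(17/2) + (1/10)·(25/3) = 853/120.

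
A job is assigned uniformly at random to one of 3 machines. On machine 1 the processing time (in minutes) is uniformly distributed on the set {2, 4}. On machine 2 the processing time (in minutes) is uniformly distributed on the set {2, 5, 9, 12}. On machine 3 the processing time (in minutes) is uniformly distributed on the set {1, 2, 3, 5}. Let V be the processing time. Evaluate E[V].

E[V | machine 1] = (2+4)/2 = 3.
E[V | machine 2] = (2+5+9+12)/4 = 7.
E[V | machine 3] = (1+2+3+5)/4 = 11/4.
E[V] = (1/3)·(3) + (1/3)·(7) + (1/3)·(11/4) = 17/4.

17/4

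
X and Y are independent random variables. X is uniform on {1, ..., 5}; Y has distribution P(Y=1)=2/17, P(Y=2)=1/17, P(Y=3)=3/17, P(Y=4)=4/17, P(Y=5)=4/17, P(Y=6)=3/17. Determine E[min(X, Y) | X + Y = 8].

43/14

P(X + Y = 8) = 14/85.
Summing min(X,Y)·P(x,y) over outcomes with X + Y = 8 gives 43/85.
E[min(X, Y) | X + Y = 8] = (43/85) / (14/85) = 43/14.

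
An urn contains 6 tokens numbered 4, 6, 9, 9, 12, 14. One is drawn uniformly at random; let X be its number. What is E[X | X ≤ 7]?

P(X ≤ 7) = 1/3.
Σ over the event: 4·1/6 + 6·1/6 = 5/3.
E[X | X ≤ 7] = (5/3) / (1/3) = 5.

5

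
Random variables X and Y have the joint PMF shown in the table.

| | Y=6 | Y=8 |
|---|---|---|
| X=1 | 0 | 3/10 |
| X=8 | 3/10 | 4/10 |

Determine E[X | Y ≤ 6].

P(Y ≤ 6) = 3/10.
Σ X·P over the event = 8·(3/10) = 12/5.
E[X | Y ≤ 6] = (12/5) / (3/10) = 8.

8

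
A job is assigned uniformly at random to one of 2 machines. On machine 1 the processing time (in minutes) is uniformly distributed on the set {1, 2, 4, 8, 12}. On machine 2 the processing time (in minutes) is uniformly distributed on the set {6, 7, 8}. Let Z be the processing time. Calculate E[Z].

E[Z | machine 1] = (1+2+4+8+12)/5 = 27/5.
E[Z | machine 2] = (6+7+8)/3 = 7.
By the law of total expectation,
E[Z] = (1/2)·(27/5) + (1/2)·(7) = 31/5.

31/5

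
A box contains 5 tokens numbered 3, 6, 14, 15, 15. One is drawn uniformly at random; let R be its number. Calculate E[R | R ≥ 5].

P(R ≥ 5) = 4/5.
Σ over the event: 6·1/5 + 14·1/5 + 15·2/5 = 10.
E[R | R ≥ 5] = (10) / (4/5) = 25/2.

25/2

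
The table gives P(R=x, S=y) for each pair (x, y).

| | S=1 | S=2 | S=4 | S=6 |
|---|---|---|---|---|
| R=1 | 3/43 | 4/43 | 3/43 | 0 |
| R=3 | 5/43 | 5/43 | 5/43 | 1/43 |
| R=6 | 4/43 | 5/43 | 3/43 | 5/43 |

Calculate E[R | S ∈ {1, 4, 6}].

P(S ∈ {1, 4, 6}) = 29/43.
Σ R·P over the event = 1·(3/43) + 1·(3/43) + 3·(5/43) + 3·(5/43) + 3·(1/43) + 6·(4/43) + 6·(3/43) + 6·(5/43) = 111/43.
E[R | S ∈ {1, 4, 6}] = (111/43) / (29/43) = 111/29.

111/29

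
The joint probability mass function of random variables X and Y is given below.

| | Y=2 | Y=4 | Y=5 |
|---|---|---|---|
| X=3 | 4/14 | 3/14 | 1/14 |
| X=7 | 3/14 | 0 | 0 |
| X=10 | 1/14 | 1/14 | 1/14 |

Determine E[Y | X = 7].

P(X = 7) = 3/14.
Σ Y·P over the event = 2·(3/14) = 3/7.
E[Y | X = 7] = (3/7) / (3/14) = 2.

2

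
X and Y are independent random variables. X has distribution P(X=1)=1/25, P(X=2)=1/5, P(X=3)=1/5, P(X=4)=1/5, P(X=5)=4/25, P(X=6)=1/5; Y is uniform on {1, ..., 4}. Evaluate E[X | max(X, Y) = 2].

21/11

P(max(X, Y) = 2) = 11/100.
Summing X·P(x,y) over outcomes with max(X, Y) = 2 gives 21/100.
E[X | max(X, Y) = 2] = (21/100) / (11/100) = 21/11.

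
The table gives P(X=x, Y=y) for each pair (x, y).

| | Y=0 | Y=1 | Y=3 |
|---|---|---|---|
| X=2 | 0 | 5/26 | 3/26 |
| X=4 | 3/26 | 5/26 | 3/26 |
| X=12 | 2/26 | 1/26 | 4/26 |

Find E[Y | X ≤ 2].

P(X ≤ 2) = 4/13.
Summing Y·P(X=x,Y=y) over the conditioning event gives 7/13.
E[Y | X ≤ 2] = (7/13) / (4/13) = 7/4.

7/4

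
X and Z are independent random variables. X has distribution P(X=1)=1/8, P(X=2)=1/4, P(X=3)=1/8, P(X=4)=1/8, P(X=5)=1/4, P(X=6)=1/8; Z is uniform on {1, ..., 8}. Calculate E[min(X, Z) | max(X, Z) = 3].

11/6

P(max(X, Z) = 3) = 3/32.
Summing min(X,Z)·P(x,y) over outcomes with max(X, Z) = 3 gives 11/64.
E[min(X, Z) | max(X, Z) = 3] = (11/64) / (3/32) = 11/6.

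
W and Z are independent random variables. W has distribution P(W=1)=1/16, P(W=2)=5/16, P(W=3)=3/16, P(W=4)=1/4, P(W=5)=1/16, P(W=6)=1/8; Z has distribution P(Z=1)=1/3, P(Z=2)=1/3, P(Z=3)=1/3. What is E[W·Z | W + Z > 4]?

273/32

P(W + Z > 4) = 2/3.
Summing WZ·P(x,y) over outcomes with W + Z > 4 gives 91/16.
E[W·Z | W + Z > 4] = (91/16) / (2/3) = 273/32.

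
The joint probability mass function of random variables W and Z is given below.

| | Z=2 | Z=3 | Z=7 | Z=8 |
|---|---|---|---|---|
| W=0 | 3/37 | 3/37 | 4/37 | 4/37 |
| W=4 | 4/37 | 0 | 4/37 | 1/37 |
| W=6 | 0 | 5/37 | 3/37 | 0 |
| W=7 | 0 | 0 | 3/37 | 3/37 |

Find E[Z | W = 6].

P(W = 6) = 8/37.
Σ Z·P over the event = 3·(5/37) + 7·(3/37) = 36/37.
E[Z | W = 6] = (36/37) / (8/37) = 9/2.

9/2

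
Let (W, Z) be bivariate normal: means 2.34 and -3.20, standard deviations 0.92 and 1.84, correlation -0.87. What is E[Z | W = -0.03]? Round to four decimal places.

The regression of Z on W has slope ρ·σ_Z/σ_W and passes through (μ_W, μ_Z).
E[Z | W=-0.03] = -3.20 + (-0.87)·(1.84/0.92)·(-0.03 − (2.34)) = -3.20 + (-1.74)·(-2.37) = 0.9238.

0.9238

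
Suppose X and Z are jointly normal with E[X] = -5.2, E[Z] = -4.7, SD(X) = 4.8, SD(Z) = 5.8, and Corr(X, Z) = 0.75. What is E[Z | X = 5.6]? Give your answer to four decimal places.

E[Z | X=x] = μ_Z + ρ(σ_Z/σ_X)(x − μ_X) for jointly normal variables.
E[Z | X=5.6] = -4.7 + (0.75)·(5.8/4.8)·(5.6 − (-5.2)) = -4.7 + (0.90625)·(10.8) = 5.0875.

5.0875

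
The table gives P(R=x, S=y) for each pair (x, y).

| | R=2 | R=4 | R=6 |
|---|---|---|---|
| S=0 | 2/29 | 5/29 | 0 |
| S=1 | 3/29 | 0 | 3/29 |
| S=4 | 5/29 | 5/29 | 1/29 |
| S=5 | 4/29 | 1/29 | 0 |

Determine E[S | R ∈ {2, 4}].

68/25

P(R ∈ {2, 4}) = 25/29.
Σ S·P over the event = 0·(2/29) + 1·(3/29) + 4·(5/29) + 5·(4/29) + 0·(5/29) + 4·(5/29) + 5·(1/29) = 68/29.
E[S | R ∈ {2, 4}] = (68/29) / (25/29) = 68/25.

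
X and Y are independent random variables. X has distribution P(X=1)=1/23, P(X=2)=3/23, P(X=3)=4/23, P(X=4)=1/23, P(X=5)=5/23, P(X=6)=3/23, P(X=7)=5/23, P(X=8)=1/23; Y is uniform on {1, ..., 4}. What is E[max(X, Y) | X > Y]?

193/35

P(X > Y) = 35/46.
Summing max(X,Y)·P(x,y) over outcomes with X > Y gives 193/46.
E[max(X, Y) | X > Y] = (193/46) / (35/46) = 193/35.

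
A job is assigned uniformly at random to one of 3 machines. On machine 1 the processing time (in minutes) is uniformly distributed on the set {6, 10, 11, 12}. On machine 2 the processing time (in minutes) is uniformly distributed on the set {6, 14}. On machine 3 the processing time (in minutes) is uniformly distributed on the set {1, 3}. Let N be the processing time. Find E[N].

29/4

E[N | machine 1] = (6+10+11+12)/4 = 39/4.
E[N | machine 2] = (6+14)/2 = 10.
E[N | machine 3] = (1+3)/2 = 2.
E[N] = (1/3)·(39/4) + (1/3)·(10) + (1/3)·(2) = 29/4.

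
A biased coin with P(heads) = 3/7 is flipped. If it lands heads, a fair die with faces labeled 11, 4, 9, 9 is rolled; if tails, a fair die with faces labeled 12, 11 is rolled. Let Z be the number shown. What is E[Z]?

E[Z | heads] = (11+4+9+9)/4 = 33/4.
E[Z | tails] = (12+11)/2 = 23/2.
By the law of total expectation,
E[Z] = (3/7)·(33/4) + (4/7)·(23/2) = 283/28.

283/28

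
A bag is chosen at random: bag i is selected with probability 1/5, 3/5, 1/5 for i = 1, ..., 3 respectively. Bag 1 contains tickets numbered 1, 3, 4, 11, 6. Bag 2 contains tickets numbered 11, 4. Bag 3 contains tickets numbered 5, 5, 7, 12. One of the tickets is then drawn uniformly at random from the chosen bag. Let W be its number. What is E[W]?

139/20

E[W | bag 1] = (1+3+4+11+6)/5 = 5.
E[W | bag 2] = (11+4)/2 = 15/2.
E[W | bag 3] = (5+5+7+12)/4 = 29/4.
E[W] = (1/5)·(5) + (3/5)·(15/2) + (1/5)·(29/4) = 139/20.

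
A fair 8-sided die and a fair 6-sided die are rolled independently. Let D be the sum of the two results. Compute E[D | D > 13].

14

P(D > 13) = 1/48.
Σ over the event: 14·1/48 = 7/24.
E[D | D > 13] = (7/24) / (1/48) = 14.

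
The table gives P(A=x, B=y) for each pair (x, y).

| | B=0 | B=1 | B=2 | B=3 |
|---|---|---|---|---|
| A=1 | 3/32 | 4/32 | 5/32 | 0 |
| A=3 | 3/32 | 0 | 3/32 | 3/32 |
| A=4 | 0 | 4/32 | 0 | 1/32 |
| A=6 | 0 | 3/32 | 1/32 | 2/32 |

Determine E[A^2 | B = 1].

P(B = 1) = 11/32.
Σ A^2·P over the event = 1·(4/32) + 16·(4/32) + 36·(3/32) = 11/2.
E[A^2 | B = 1] = (11/2) / (11/32) = 16.

16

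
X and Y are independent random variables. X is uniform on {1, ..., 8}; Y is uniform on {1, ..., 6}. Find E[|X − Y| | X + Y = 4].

P(X + Y = 4) = 1/16.
Summing |X−Y|·P(x,y) over outcomes with X + Y = 4 gives 1/12.
E[|X − Y| | X + Y = 4] = (1/12) / (1/16) = 4/3.

4/3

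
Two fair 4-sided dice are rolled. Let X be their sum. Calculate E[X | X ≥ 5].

6

P(X ≥ 5) = 5/8.
Σ over the event: 5·1/4 + 6·3/16 + 7·1/8 + 8·1/16 = 15/4.
E[X | X ≥ 5] = (15/4) / (5/8) = 6.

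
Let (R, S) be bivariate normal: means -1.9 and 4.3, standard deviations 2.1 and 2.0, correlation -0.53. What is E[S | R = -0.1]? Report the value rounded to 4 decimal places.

E[S | R=x] = μ_S + ρ(σ_S/σ_R)(x − μ_R) for jointly normal variables.
E[S | R=-0.1] = 4.3 + (-0.53)·(2.0/2.1)·(-0.1 − (-1.9)) = 4.3 + (-0.50476)·(1.8) = 3.3914.

3.3914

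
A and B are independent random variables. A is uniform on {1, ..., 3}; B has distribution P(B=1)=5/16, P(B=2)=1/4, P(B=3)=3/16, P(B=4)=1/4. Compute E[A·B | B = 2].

P(B = 2) = 1/4.
Summing AB·P(x,y) over outcomes with B = 2 gives 1.
E[A·B | B = 2] = (1) / (1/4) = 4.

4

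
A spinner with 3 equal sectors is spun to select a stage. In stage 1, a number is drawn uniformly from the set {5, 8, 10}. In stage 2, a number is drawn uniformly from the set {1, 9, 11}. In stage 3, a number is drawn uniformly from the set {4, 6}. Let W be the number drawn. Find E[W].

E[W | stage 1] = (5+8+10)/3 = 23/3.
E[W | stage 2] = (1+9+11)/3 = 7.
E[W | stage 3] = (4+6)/2 = 5.
E[W] = (1/3)·(23/3) + (1/3)·(7) + (1/3)·(5) = 59/9.

59/9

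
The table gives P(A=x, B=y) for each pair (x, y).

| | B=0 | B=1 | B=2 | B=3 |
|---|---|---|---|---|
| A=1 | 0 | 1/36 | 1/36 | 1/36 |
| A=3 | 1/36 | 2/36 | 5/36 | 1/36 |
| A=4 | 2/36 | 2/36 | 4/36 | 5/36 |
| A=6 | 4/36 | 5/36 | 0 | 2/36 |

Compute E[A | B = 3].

4

P(B = 3) = 1/4.
Summing A·P(A=x,B=y) over the conditioning event gives 1.
E[A | B = 3] = (1) / (1/4) = 4.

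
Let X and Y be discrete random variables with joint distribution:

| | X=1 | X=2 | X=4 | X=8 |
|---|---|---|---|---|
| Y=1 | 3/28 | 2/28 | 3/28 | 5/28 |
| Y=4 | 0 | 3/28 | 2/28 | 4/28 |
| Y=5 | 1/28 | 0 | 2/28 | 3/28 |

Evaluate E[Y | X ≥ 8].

P(X ≥ 8) = 3/7.
Σ Y·P over the event = 1·(5/28) + 4·(4/28) + 5·(3/28) = 9/7.
E[Y | X ≥ 8] = (9/7) / (3/7) = 3.

3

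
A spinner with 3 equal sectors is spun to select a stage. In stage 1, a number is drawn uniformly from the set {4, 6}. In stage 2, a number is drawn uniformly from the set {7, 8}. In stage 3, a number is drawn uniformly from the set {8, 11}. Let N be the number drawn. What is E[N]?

E[N | stage 1] = (4+6)/2 = 5.
E[N | stage 2] = (7+8)/2 = 15/2.
E[N | stage 3] = (8+11)/2 = 19/2.
E[N] = (1/3)·(5) + (1/3)·(15/2) + (1/3)·(19/2) = 22/3.

22/3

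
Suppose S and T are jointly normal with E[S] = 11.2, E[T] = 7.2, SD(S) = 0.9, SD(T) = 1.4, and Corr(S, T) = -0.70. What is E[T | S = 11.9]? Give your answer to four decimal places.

6.4378

The regression of T on S has slope ρ·σ_T/σ_S and passes through (μ_S, μ_T).
E[T | S=11.9] = 7.2 + (-0.70)·(1.4/0.9)·(11.9 − (11.2)) = 7.2 + (-1.0889)·(0.7) = 6.4378.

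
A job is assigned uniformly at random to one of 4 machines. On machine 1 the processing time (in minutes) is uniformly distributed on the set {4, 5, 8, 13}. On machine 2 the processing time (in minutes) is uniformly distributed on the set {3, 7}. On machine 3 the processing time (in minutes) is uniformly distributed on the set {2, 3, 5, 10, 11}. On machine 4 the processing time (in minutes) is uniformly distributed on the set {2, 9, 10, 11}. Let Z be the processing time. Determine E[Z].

E[Z | machine 1] = (4+5+8+13)/4 = 15/2.
E[Z | machine 2] = (3+7)/2 = 5.
E[Z | machine 3] = (2+3+5+10+11)/5 = 31/5.
E[Z | machine 4] = (2+9+10+11)/4 = 8.
By the law of total expectation,
E[Z] = (1/4)·(15/2) + (1/4)·(5) + (1/4)·(31/5) + (1/4)·(8) = 267/40.

267/40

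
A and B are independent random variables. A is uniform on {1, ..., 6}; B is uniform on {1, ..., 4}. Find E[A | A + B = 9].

Outcomes with A + B = 9: (5,4), (6,3), each with probability 1/24.
E[A | A + B = 9] = (5 + 6) / 2 = 11/2.

11/2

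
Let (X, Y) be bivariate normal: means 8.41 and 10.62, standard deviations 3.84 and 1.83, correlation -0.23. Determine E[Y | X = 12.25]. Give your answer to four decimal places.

For a bivariate normal, E[Y | X=x] = μ_Y + ρ·(σ_Y/σ_X)·(x − μ_X).
E[Y | X=12.25] = 10.62 + (-0.23)·(1.83/3.84)·(12.25 − (8.41)) = 10.62 + (-0.10961)·(3.84) = 10.1991.

10.1991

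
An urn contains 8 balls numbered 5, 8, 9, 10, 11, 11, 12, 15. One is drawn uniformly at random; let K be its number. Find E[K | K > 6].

P(K > 6) = 7/8.
Σ over the event: 8·1/8 + 9·1/8 + 10·1/8 + 11·1/4 + 12·1/8 + 15·1/8 = 19/2.
E[K | K > 6] = (19/2) / (7/8) = 76/7.

76/7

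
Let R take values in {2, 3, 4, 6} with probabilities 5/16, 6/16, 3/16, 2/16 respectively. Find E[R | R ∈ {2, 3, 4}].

P(R ∈ {2, 3, 4}) = 7/8.
Σ over the event: 2·5/16 + 3·3/8 + 4·3/16 = 5/2.
E[R | R ∈ {2, 3, 4}] = (5/2) / (7/8) = 20/7.

20/7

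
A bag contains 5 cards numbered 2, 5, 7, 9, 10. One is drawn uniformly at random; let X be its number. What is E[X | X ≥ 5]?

31/4

P(X ≥ 5) = 4/5.
Σ over the event: 5·1/5 + 7·1/5 + 9·1/5 + 10·1/5 = 31/5.
E[X | X ≥ 5] = (31/5) / (4/5) = 31/4.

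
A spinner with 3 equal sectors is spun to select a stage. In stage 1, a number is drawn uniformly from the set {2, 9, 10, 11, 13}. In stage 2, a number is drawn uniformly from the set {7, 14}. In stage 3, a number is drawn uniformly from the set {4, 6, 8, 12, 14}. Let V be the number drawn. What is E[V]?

E[V | stage 1] = (2+9+10+11+13)/5 = 9.
E[V | stage 2] = (7+14)/2 = 21/2.
E[V | stage 3] = (4+6+8+12+14)/5 = 44/5.
By the law of total expectation,
E[V] = (1/3)·(9) + (1/3)·(21/2) + (1/3)·(44/5) = 283/30.

283/30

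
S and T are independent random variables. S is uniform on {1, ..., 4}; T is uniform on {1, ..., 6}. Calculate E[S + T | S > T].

5

P(S > T) = 1/4.
Summing (S+T)·P(x,y) over outcomes with S > T gives 5/4.
E[S + T | S > T] = (5/4) / (1/4) = 5.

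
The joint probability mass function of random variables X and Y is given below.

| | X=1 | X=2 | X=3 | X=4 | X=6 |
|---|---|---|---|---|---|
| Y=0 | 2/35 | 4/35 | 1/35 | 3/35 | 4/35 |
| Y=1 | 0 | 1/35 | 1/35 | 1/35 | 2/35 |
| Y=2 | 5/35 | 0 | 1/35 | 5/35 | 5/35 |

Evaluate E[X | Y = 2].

29/8

P(Y = 2) = 16/35.
Σ X·P over the event = 1·(5/35) + 3·(1/35) + 4·(5/35) + 6·(5/35) = 58/35.
E[X | Y = 2] = (58/35) / (16/35) = 29/8.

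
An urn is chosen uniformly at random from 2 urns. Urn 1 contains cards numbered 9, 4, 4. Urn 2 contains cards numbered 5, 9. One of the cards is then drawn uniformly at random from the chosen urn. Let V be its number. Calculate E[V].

E[V | urn 1] = (9+4+4)/3 = 17/3.
E[V | urn 2] = (5+9)/2 = 7.
By the law of total expectation,
E[V] = (1/2)·(17/3) + (1/2)·(7) = 19/3.

19/3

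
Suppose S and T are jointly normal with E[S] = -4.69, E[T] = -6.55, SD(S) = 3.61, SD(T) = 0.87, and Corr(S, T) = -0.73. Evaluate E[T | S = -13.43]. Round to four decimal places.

The regression of T on S has slope ρ·σ_T/σ_S and passes through (μ_S, μ_T).
E[T | S=-13.43] = -6.55 + (-0.73)·(0.87/3.61)·(-13.43 − (-4.69)) = -6.55 + (-0.17593)·(-8.74) = -5.0124.

-5.0124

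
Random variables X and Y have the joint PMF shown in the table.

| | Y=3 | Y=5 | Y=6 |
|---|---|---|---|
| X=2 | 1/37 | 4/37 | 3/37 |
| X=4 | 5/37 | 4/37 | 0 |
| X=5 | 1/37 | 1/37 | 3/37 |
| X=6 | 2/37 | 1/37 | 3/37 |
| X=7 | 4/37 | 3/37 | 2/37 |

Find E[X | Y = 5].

56/13

P(Y = 5) = 13/37.
Summing X·P(X=x,Y=y) over the conditioning event gives 56/37.
E[X | Y = 5] = (56/37) / (13/37) = 56/13.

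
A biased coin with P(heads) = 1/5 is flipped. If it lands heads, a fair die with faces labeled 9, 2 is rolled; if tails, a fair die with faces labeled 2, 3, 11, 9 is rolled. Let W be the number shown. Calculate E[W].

E[W | heads] = (9+2)/2 = 11/2.
E[W | tails] = (2+3+11+9)/4 = 25/4.
By the law of total expectation,
E[W] = (1/5)·(11/2) + (4/5)·(25/4) = 61/10.

61/10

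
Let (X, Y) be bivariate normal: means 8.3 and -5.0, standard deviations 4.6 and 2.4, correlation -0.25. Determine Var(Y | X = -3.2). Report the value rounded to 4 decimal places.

For a bivariate normal, Var(Y | X=x) = σ_Y²(1 − ρ²).
Var(Y | X=-3.2) = (2.4)²·(1 − (-0.25)²) = 5.76·0.9375 = 5.4000.

5.4000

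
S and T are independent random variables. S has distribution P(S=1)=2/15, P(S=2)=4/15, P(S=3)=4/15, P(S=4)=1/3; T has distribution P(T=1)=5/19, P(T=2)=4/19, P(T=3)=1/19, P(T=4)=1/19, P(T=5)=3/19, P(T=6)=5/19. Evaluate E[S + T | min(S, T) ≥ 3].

394/45

P(min(S, T) ≥ 3) = 6/19.
Summing (S+T)·P(x,y) over outcomes with min(S, T) ≥ 3 gives 788/285.
E[S + T | min(S, T) ≥ 3] = (788/285) / (6/19) = 394/45.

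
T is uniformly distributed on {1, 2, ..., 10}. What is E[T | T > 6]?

17/2

Given T > 6, T is equally likely to be any of {7, 8, 9, 10}.
E[T | T > 6] = (7 + 8 + 9 + 10) / 4 = 17/2.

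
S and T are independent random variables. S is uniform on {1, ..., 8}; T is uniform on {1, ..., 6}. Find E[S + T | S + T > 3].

376/45

P(S + T > 3) = 15/16.
Summing (S+T)·P(x,y) over outcomes with S + T > 3 gives 47/6.
E[S + T | S + T > 3] = (47/6) / (15/16) = 376/45.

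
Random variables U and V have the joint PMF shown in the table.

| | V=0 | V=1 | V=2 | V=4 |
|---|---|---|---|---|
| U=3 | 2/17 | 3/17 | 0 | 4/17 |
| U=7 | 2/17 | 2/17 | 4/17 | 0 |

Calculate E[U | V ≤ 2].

71/13

P(V ≤ 2) = 13/17.
Σ U·P over the event = 3·(2/17) + 3·(3/17) + 7·(2/17) + 7·(2/17) + 7·(4/17) = 71/17.
E[U | V ≤ 2] = (71/17) / (13/17) = 71/13.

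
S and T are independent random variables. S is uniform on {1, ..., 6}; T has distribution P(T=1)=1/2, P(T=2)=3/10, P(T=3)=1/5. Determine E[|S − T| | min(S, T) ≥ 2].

44/25

P(min(S, T) ≥ 2) = 5/12.
Summing |S−T|·P(x,y) over outcomes with min(S, T) ≥ 2 gives 11/15.
E[|S − T| | min(S, T) ≥ 2] = (11/15) / (5/12) = 44/25.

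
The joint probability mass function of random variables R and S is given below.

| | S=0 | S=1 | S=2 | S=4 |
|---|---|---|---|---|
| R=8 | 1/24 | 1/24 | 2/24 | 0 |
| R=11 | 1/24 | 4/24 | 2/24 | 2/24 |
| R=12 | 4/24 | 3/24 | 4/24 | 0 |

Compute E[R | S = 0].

67/6

P(S = 0) = 1/4.
Summing R·P(R=x,S=y) over the conditioning event gives 67/24.
E[R | S = 0] = (67/24) / (1/4) = 67/6.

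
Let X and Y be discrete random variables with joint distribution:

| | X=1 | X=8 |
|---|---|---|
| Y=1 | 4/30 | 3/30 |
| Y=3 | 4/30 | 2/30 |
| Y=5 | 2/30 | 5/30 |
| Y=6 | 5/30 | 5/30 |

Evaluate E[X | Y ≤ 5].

9/2

P(Y ≤ 5) = 2/3.
Summing X·P(X=x,Y=y) over the conditioning event gives 3.
E[X | Y ≤ 5] = (3) / (2/3) = 9/2.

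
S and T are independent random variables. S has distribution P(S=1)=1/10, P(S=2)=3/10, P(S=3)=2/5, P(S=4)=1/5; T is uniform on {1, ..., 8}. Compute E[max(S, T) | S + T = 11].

P(S + T = 11) = 3/40.
Summing max(S,T)·P(x,y) over outcomes with S + T = 11 gives 23/40.
E[max(S, T) | S + T = 11] = (23/40) / (3/40) = 23/3.

23/3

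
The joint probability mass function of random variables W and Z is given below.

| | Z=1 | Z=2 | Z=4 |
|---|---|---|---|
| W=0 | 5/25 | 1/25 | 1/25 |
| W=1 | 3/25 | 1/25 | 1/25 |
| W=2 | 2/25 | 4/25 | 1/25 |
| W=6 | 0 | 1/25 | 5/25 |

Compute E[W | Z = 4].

33/8

P(Z = 4) = 8/25.
Σ W·P over the event = 0·(1/25) + 1·(1/25) + 2·(1/25) + 6·(5/25) = 33/25.
E[W | Z = 4] = (33/25) / (8/25) = 33/8.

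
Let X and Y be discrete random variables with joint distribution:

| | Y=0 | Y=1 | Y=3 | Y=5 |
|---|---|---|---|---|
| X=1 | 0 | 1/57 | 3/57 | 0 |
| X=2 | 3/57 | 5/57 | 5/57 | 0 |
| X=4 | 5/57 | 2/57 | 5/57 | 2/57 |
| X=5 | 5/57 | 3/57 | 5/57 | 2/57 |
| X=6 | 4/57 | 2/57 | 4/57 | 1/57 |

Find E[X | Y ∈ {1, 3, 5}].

19/5

P(Y ∈ {1, 3, 5}) = 40/57.
Summing X·P(X=x,Y=y) over the conditioning event gives 8/3.
E[X | Y ∈ {1, 3, 5}] = (8/3) / (40/57) = 19/5.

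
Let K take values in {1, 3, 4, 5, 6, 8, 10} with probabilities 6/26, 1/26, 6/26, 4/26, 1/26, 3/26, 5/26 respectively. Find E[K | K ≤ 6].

59/18

P(K ≤ 6) = 9/13.
Σ over the event: 1·3/13 + 3·1/26 + 4·3/13 + 5·2/13 + 6·1/26 = 59/26.
E[K | K ≤ 6] = (59/26) / (9/13) = 59/18.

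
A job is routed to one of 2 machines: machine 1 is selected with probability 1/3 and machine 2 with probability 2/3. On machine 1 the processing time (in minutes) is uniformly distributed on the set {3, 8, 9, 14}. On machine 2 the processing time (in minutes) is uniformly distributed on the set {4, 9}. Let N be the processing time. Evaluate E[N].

43/6

E[N | machine 1] = (3+8+9+14)/4 = 17/2.
E[N | machine 2] = (4+9)/2 = 13/2.
E[N] = (1/3)·(17/2) + (2/3)·(13/2) = 43/6.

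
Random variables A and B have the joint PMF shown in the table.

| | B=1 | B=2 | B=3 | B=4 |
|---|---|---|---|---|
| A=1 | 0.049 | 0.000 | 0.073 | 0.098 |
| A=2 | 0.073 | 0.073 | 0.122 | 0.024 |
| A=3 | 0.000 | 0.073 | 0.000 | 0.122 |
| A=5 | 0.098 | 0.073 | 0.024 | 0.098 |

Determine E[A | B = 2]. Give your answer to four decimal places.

P(B = 2) = 0.219.
Σ A·P over the event = 2·(0.073) + 3·(0.073) + 5·(0.073) = 0.730.
E[A | B = 2] = (0.730) / (0.219) = 3.3333.

3.3333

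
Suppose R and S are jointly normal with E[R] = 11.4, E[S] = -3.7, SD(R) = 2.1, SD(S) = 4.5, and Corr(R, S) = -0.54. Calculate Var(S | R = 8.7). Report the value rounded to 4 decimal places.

Var(S | R=x) = (1 − ρ²)·σ_S².
Var(S | R=8.7) = (4.5)²·(1 − (-0.54)²) = 20.25·0.7084 = 14.3451.

14.3451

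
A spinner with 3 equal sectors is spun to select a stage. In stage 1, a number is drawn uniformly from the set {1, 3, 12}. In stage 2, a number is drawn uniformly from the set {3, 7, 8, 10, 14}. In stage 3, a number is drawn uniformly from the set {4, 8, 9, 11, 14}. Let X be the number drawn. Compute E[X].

344/45

E[X | stage 1] = (1+3+12)/3 = 16/3.
E[X | stage 2] = (3+7+8+10+14)/5 = 42/5.
E[X | stage 3] = (4+8+9+11+14)/5 = 46/5.
E[X] = (1/3)·(16/3) + (1/3)·(42/5) + (1/3)·(46/5) = 344/45.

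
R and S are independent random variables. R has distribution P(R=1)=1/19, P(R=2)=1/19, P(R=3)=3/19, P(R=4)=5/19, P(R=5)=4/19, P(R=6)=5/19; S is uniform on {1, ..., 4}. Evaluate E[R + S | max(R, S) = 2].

10/3

P(max(R, S) = 2) = 3/76.
Summing (R+S)·P(x,y) over outcomes with max(R, S) = 2 gives 5/38.
E[R + S | max(R, S) = 2] = (5/38) / (3/76) = 10/3.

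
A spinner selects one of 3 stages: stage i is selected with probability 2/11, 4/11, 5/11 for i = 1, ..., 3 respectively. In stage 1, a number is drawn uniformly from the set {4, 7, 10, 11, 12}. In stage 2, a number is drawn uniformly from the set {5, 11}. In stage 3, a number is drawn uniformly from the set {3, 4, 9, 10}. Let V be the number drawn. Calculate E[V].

821/110

E[V | stage 1] = (4+7+10+11+12)/5 = 44/5.
E[V | stage 2] = (5+11)/2 = 8.
E[V | stage 3] = (3+4+9+10)/4 = 13/2.
E[V] = (2/11)·(44/5) + (4/11)·(8) + (5/11)·(13/2) = 821/110.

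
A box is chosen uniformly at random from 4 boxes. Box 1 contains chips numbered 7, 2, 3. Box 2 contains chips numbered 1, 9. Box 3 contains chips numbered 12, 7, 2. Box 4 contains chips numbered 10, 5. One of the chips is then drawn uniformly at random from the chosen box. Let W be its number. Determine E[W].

47/8

E[W | box 1] = (7+2+3)/3 = 4.
E[W | box 2] = (1+9)/2 = 5.
E[W | box 3] = (12+7+2)/3 = 7.
E[W | box 4] = (10+5)/2 = 15/2.
By the law of total expectation,
E[W] = (1/4)·(4) + (1/4)·(5) + (1/4)·(7) + (1/4)·(15/2) = 47/8.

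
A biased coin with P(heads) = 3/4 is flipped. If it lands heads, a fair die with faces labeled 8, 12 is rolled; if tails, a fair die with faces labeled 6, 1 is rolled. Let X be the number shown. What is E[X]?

E[X | heads] = (8+12)/2 = 10.
E[X | tails] = (6+1)/2 = 7/2.
By the law of total expectation,
E[X] = (3/4)·(10) + (1/4)·(7/2) = 67/8.

67/8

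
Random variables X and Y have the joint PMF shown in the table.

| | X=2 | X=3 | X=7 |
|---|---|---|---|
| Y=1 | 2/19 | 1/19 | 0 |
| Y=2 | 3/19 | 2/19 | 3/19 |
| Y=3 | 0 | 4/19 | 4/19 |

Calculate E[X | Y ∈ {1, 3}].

P(Y ∈ {1, 3}) = 11/19.
Σ X·P over the event = 2·(2/19) + 3·(1/19) + 3·(4/19) + 7·(4/19) = 47/19.
E[X | Y ∈ {1, 3}] = (47/19) / (11/19) = 47/11.

47/11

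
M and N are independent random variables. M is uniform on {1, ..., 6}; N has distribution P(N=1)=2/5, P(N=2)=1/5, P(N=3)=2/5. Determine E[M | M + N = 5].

P(M + N = 5) = 1/6.
Summing M·P(x,y) over outcomes with M + N = 5 gives 1/2.
E[M | M + N = 5] = (1/2) / (1/6) = 3.

3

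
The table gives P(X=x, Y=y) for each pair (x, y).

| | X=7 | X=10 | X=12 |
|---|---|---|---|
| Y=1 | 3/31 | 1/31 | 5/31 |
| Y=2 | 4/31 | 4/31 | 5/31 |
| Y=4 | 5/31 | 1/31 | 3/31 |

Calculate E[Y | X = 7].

31/12

P(X = 7) = 12/31.
Σ Y·P over the event = 1·(3/31) + 2·(4/31) + 4·(5/31) = 1.
E[Y | X = 7] = (1) / (12/31) = 31/12.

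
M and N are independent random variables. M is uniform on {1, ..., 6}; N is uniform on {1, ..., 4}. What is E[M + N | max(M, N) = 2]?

P(max(M, N) = 2) = 1/8.
Summing (M+N)·P(x,y) over outcomes with max(M, N) = 2 gives 5/12.
E[M + N | max(M, N) = 2] = (5/12) / (1/8) = 10/3.

10/3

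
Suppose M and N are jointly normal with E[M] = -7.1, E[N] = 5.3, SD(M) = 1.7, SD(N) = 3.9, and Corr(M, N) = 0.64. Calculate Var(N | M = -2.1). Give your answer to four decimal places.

Var(N | M=x) = (1 − ρ²)·σ_N².
Var(N | M=-2.1) = (3.9)²·(1 − (0.64)²) = 15.21·0.5904 = 8.9800.

8.9800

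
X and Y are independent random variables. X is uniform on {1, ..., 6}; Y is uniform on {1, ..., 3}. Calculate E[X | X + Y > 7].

17/3

Outcomes with X + Y > 7: (5,3), (6,2), (6,3), each with probability 1/18.
E[X | X + Y > 7] = (5 + 6 + 6) / 3 = 17/3.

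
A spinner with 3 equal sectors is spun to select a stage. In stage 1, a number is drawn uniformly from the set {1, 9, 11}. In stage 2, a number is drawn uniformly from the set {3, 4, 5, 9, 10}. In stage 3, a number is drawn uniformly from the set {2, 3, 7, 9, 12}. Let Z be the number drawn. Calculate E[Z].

33/5

E[Z | stage 1] = (1+9+11)/3 = 7.
E[Z | stage 2] = (3+4+5+9+10)/5 = 31/5.
E[Z | stage 3] = (2+3+7+9+12)/5 = 33/5.
E[Z] = (1/3)·(7) + (1/3)·(31/5) + (1/3)·(33/5) = 33/5.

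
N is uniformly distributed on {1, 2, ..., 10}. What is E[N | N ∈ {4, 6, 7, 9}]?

13/2

P(N ∈ {4, 6, 7, 9}) = 2/5.
Σ over the event: 4·1/10 + 6·1/10 + 7·1/10 + 9·1/10 = 13/5.
E[N | N ∈ {4, 6, 7, 9}] = (13/5) / (2/5) = 13/2.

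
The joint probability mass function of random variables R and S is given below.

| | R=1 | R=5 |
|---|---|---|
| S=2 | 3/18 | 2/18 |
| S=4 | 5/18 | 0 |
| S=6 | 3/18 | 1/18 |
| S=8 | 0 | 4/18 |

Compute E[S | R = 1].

P(R = 1) = 11/18.
Summing S·P(R=x,S=y) over the conditioning event gives 22/9.
E[S | R = 1] = (22/9) / (11/18) = 4.

4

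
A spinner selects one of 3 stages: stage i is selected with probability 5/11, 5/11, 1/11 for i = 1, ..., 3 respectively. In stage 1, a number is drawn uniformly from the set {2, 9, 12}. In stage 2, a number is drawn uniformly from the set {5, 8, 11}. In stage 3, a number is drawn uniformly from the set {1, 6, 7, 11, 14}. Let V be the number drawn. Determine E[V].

1292/165

E[V | stage 1] = (2+9+12)/3 = 23/3.
E[V | stage 2] = (5+8+11)/3 = 8.
E[V | stage 3] = (1+6+7+11+14)/5 = 39/5.
By the law of total expectation,
E[V] = (5/11)·(23/3) + (5/11)·(8) + (1/11)·(39/5) = 1292/165.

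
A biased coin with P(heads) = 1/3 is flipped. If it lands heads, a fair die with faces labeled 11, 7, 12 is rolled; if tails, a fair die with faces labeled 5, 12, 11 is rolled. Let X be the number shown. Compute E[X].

E[X | heads] = (11+7+12)/3 = 10.
E[X | tails] = (5+12+11)/3 = 28/3.
E[X] = (1/3)·(10) + (2/3)·(28/3) = 86/9.

86/9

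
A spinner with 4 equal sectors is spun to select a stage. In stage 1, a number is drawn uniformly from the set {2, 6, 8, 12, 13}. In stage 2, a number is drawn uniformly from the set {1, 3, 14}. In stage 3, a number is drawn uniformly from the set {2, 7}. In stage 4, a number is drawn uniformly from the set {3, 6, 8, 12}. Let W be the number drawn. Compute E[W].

E[W | stage 1] = (2+6+8+12+13)/5 = 41/5.
E[W | stage 2] = (1+3+14)/3 = 6.
E[W | stage 3] = (2+7)/2 = 9/2.
E[W | stage 4] = (3+6+8+12)/4 = 29/4.
E[W] = (1/4)·(41/5) + (1/4)·(6) + (1/4)·(9/2) + (1/4)·(29/4) = 519/80.

519/80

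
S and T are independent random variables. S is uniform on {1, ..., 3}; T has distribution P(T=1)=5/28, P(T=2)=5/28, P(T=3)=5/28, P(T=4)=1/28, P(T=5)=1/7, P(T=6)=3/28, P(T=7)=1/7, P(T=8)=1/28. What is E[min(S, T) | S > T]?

4/3

P(S > T) = 5/28.
Summing min(S,T)·P(x,y) over outcomes with S > T gives 5/21.
E[min(S, T) | S > T] = (5/21) / (5/28) = 4/3.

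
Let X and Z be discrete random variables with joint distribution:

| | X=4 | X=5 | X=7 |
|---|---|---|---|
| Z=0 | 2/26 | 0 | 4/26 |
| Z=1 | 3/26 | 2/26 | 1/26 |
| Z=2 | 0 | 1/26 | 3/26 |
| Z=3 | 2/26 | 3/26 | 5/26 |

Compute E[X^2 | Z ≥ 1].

P(Z ≥ 1) = 10/13.
Σ X^2·P over the event = 16·(3/26) + 16·(2/26) + 25·(2/26) + 25·(1/26) + 25·(3/26) + 49·(1/26) + 49·(3/26) + 49·(5/26) = 671/26.
E[X^2 | Z ≥ 1] = (671/26) / (10/13) = 671/20.

671/20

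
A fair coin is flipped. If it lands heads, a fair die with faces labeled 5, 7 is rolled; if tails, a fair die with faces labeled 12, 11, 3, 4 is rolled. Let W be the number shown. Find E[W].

27/4

E[W | heads] = (5+7)/2 = 6.
E[W | tails] = (12+11+3+4)/4 = 15/2.
By the law of total expectation,
E[W] = (1/2)·(6) + (1/2)·(15/2) = 27/4.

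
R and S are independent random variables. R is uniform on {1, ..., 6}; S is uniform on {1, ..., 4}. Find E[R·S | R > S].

145/14

P(R > S) = 7/12.
Summing RS·P(x,y) over outcomes with R > S gives 145/24.
E[R·S | R > S] = (145/24) / (7/12) = 145/14.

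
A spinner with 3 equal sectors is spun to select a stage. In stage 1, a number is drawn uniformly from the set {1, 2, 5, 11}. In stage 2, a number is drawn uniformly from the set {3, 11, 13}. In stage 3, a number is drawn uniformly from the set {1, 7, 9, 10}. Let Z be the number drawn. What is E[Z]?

E[Z | stage 1] = (1+2+5+11)/4 = 19/4.
E[Z | stage 2] = (3+11+13)/3 = 9.
E[Z | stage 3] = (1+7+9+10)/4 = 27/4.
By the law of total expectation,
E[Z] = (1/3)·(19/4) + (1/3)·(9) + (1/3)·(27/4) = 41/6.

41/6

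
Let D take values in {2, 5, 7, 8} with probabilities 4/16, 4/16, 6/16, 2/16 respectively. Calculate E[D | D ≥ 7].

29/4

P(D ≥ 7) = 1/2.
Σ over the event: 7·3/8 + 8·1/8 = 29/8.
E[D | D ≥ 7] = (29/8) / (1/2) = 29/4.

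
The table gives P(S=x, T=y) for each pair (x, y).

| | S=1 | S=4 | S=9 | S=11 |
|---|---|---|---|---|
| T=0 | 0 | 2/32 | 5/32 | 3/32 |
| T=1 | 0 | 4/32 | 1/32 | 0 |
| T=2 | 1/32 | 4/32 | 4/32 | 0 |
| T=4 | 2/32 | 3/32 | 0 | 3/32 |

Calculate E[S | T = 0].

43/5

P(T = 0) = 5/16.
Σ S·P over the event = 4·(2/32) + 9·(5/32) + 11·(3/32) = 43/16.
E[S | T = 0] = (43/16) / (5/16) = 43/5.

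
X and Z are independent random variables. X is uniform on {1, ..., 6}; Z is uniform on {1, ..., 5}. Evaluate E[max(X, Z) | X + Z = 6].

21/5

P(X + Z = 6) = 1/6.
Summing max(X,Z)·P(x,y) over outcomes with X + Z = 6 gives 7/10.
E[max(X, Z) | X + Z = 6] = (7/10) / (1/6) = 21/5.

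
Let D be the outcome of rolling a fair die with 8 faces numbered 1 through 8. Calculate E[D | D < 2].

Given D < 2, D is equally likely to be any of {1}.
E[D | D < 2] = (1) / 1 = 1.

1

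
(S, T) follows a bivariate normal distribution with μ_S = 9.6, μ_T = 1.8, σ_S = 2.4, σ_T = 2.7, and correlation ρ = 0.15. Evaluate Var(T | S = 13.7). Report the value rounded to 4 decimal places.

Var(T | S=x) = (1 − ρ²)·σ_T².
Var(T | S=13.7) = (2.7)²·(1 − (0.15)²) = 7.29·0.9775 = 7.1260.

7.1260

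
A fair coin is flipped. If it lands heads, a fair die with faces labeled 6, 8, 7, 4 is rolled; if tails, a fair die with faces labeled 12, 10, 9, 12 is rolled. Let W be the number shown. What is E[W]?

E[W | heads] = (6+8+7+4)/4 = 25/4.
E[W | tails] = (12+10+9+12)/4 = 43/4.
By the law of total expectation,
E[W] = (1/2)·(25/4) + (1/2)·(43/4) = 17/2.

17/2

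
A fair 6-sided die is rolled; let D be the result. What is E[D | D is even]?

4

Given D is even, D is equally likely to be any of {2, 4, 6}.
E[D | D is even] = (2 + 4 + 6) / 3 = 4.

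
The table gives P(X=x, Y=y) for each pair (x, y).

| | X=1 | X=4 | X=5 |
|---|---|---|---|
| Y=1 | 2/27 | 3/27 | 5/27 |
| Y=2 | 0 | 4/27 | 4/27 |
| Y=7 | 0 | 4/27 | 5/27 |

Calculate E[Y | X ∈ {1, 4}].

41/13

P(X ∈ {1, 4}) = 13/27.
Σ Y·P over the event = 1·(2/27) + 1·(3/27) + 2·(4/27) + 7·(4/27) = 41/27.
E[Y | X ∈ {1, 4}] = (41/27) / (13/27) = 41/13.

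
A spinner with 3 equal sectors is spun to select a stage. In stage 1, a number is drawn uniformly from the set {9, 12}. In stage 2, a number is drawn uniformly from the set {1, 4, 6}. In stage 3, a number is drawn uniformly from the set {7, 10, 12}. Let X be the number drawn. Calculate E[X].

E[X | stage 1] = (9+12)/2 = 21/2.
E[X | stage 2] = (1+4+6)/3 = 11/3.
E[X | stage 3] = (7+10+12)/3 = 29/3.
By the law of total expectation,
E[X] = (1/3)·(21/2) + (1/3)·(11/3) + (1/3)·(29/3) = 143/18.

143/18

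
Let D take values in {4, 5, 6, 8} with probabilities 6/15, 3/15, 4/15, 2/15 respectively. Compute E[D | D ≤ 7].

P(D ≤ 7) = 13/15.
Σ over the event: 4·2/5 + 5·1/5 + 6·4/15 = 21/5.
E[D | D ≤ 7] = (21/5) / (13/15) = 63/13.

63/13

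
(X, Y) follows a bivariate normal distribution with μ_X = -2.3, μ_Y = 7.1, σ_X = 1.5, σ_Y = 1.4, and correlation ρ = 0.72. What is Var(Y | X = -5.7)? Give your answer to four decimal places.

0.9439

Var(Y | X=x) = (1 − ρ²)·σ_Y².
Var(Y | X=-5.7) = (1.4)²·(1 − (0.72)²) = 1.96·0.4816 = 0.9439.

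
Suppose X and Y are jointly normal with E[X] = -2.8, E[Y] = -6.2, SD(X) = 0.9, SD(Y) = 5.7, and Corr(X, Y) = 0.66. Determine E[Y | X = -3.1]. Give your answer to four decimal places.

The regression of Y on X has slope ρ·σ_Y/σ_X and passes through (μ_X, μ_Y).
E[Y | X=-3.1] = -6.2 + (0.66)·(5.7/0.9)·(-3.1 − (-2.8)) = -6.2 + (4.18)·(-0.3) = -7.4540.

-7.4540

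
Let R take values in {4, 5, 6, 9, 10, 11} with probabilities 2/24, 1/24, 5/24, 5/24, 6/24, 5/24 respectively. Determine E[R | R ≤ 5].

13/3

P(R ≤ 5) = 1/8.
Σ over the event: 4·1/12 + 5·1/24 = 13/24.
E[R | R ≤ 5] = (13/24) / (1/8) = 13/3.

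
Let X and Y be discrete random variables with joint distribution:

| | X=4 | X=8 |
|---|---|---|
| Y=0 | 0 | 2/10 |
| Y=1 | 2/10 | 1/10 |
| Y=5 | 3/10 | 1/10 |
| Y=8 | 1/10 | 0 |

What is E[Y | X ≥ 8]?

P(X ≥ 8) = 2/5.
Σ Y·P over the event = 0·(2/10) + 1·(1/10) + 5·(1/10) = 3/5.
E[Y | X ≥ 8] = (3/5) / (2/5) = 3/2.

3/2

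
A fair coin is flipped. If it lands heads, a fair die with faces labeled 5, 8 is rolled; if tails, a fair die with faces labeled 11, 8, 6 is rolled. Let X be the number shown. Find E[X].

E[X | heads] = (5+8)/2 = 13/2.
E[X | tails] = (11+8+6)/3 = 25/3.
By the law of total expectation,
E[X] = (1/2)·(13/2) + (1/2)·(25/3) = 89/12.

89/12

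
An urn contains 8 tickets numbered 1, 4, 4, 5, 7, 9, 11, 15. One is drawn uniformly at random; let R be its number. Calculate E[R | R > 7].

P(R > 7) = 3/8.
Σ over the event: 9·1/8 + 11·1/8 + 15·1/8 = 35/8.
E[R | R > 7] = (35/8) / (3/8) = 35/3.

35/3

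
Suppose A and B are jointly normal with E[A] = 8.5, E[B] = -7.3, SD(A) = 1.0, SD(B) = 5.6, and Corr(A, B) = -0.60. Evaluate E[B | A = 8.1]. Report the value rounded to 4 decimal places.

The regression of B on A has slope ρ·σ_B/σ_A and passes through (μ_A, μ_B).
E[B | A=8.1] = -7.3 + (-0.60)·(5.6/1.0)·(8.1 − (8.5)) = -7.3 + (-3.36)·(-0.4) = -5.9560.

-5.9560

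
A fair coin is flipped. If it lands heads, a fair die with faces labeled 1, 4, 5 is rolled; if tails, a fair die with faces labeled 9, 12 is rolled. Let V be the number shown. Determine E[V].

83/12

E[V | heads] = (1+4+5)/3 = 10/3.
E[V | tails] = (9+12)/2 = 21/2.
E[V] = (1/2)·(10/3) + (1/2)·(21/2) = 83/12.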